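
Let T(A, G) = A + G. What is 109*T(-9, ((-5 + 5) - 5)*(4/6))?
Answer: -4033/3 ≈ -1344.3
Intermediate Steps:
109*T(-9, ((-5 + 5) - 5)*(4/6)) = 109*(-9 + ((-5 + 5) - 5)*(4/6)) = 109*(-9 + (0 - 5)*(4*(⅙))) = 109*(-9 - 5*⅔) = 109*(-9 - 10/3) = 109*(-37/3) = -4033/3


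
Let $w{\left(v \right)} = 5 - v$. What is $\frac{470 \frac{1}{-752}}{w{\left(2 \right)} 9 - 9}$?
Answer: $- \frac{5}{144} \approx -0.034722$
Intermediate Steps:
$\frac{470 \frac{1}{-752}}{w{\left(2 \right)} 9 - 9} = \frac{470 \frac{1}{-752}}{\left(5 - 2\right) 9 - 9} = \frac{470 \left(- \frac{1}{752}\right)}{\left(5 - 2\right) 9 - 9} = - \frac{5}{8 \left(3 \cdot 9 - 9\right)} = - \frac{5}{8 \left(27 - 9\right)} = - \frac{5}{8 \cdot 18} = \left(- \frac{5}{8}\right) \frac{1}{18} = - \frac{5}{144}$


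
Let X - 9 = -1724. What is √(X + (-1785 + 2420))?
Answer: 6*I*√30 ≈ 32.863*I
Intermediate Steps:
X = -1715 (X = 9 - 1724 = -1715)
√(X + (-1785 + 2420)) = √(-1715 + (-1785 + 2420)) = √(-1715 + 635) = √(-1080) = 6*I*√30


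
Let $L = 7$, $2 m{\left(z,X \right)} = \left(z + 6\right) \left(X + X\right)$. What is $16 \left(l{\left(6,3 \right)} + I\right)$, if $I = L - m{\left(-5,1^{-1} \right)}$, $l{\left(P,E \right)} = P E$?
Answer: $384$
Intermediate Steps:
$m{\left(z,X \right)} = X \left(6 + z\right)$ ($m{\left(z,X \right)} = \frac{\left(z + 6\right) \left(X + X\right)}{2} = \frac{\left(6 + z\right) 2 X}{2} = \frac{2 X \left(6 + z\right)}{2} = X \left(6 + z\right)$)
$l{\left(P,E \right)} = E P$
$I = 6$ ($I = 7 - \frac{6 - 5}{1} = 7 - 1 \cdot 1 = 7 - 1 = 6$)
$16 \left(l{\left(6,3 \right)} + I\right) = 16 \left(3 \cdot 6 + 6\right) = 16 \left(18 + 6\right) = 16 \cdot 24 = 384$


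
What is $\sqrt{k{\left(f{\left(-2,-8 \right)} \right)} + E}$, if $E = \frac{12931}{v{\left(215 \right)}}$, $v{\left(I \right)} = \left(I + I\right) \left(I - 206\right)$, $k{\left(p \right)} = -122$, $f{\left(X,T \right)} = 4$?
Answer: $\frac{i \sqrt{197459870}}{1290} \approx 10.893 i$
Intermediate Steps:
$v{\left(I \right)} = 2 I \left(-206 + I\right)$
$E = \frac{12931}{3870}$ ($E = \frac{12931}{2 \cdot 215 \left(-206 + 215\right)} = \frac{12931}{2 \cdot 215 \cdot 9} = \frac{12931}{3870} \approx 3.3413$)
$\sqrt{k{\left(f{\left(-2,-8 \right)} \right)} + E} = \sqrt{-122 + \frac{12931}{3870}} = \sqrt{- \frac{459209}{3870}} = \frac{i \sqrt{197459870}}{1290}$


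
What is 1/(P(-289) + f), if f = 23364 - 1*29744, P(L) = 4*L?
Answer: -1/7536 ≈ -0.00013270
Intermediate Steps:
f = -6380 (f = 23364 - 29744 = -6380)
1/(P(-289) + f) = 1/(4*(-289) - 6380) = 1/(-1156 - 6380) = 1/(-7536) = -1/7536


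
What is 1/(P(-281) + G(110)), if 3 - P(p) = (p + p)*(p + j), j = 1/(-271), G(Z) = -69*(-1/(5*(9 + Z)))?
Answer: -161245/25463964846 ≈ -6.3323e-6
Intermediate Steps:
G(Z) = -69/(-45 - 5*Z)
j = -1/271 ≈ -0.0036900
P(p) = 3 - 2*p*(-1/271 + p) (P(p) = 3 - (p + p)*(p - 1/271) = 3 - 2*p*(-1/271 + p))
1/(P(-281) + G(110)) = 1/((3 - 2*(-281)² + (2/271)*(-281)) + 69/(5*(9 + 110))) = 1/((3 - 2*78961 - 562/271) + (69/5)/119) = 1/((3 - 157922 - 562/271) + (69/5)*(1/119)) = 1/(-42796611/271 + 69/595) = 1/(-25463964846/161245) = -161245/25463964846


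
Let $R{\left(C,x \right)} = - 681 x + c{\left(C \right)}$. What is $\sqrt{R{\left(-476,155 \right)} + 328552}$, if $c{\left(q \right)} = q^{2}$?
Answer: $\sqrt{449573} \approx 670.5$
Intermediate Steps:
$R{\left(C,x \right)} = C^{2} - 681 x$ ($R{\left(C,x \right)} = - 681 x + C^{2} = C^{2} - 681 x$)
$\sqrt{R{\left(-476,155 \right)} + 328552} = \sqrt{\left(\left(-476\right)^{2} - 105555\right) + 328552} = \sqrt{\left(226576 - 105555\right) + 328552} = \sqrt{121021 + 328552} = \sqrt{449573}$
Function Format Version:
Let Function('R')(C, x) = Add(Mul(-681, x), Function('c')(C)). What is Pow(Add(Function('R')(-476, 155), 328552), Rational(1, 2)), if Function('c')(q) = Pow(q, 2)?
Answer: Pow(449573, Rational(1, 2)) ≈ 670.50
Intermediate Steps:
Function('R')(C, x) = Add(Pow(C, 2), Mul(-681, x)) (Function('R')(C, x) = Add(Mul(-681, x), Pow(C, 2)) = Add(Pow(C, 2), Mul(-681, x)))
Pow(Add(Function('R')(-476, 155), 328552), Rational(1, 2)) = Pow(Add(Add(Pow(-476, 2), Mul(-681, 155)), 328552), Rational(1, 2)) = Pow(Add(Add(226576, -105555), 328552), Rational(1, 2)) = Pow(Add(121021, 328552), Rational(1, 2)) = Pow(449573, Rational(1, 2))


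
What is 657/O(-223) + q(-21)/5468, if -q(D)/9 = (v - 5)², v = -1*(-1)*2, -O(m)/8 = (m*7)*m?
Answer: -57290805/3806854408 ≈ -0.015049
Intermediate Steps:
O(m) = -56*m² (O(m) = -8*m*7*m = -8*7*m*m = -56*m²)
v = 2 (v = 1*2 = 2)
q(D) = -81 (q(D) = -9*(2 - 5)² = -9*(-3)² = -9*9 = -81)
657/O(-223) + q(-21)/5468 = 657/((-56*(-223)²)) - 81/5468 = 657/((-56*49729)) - 81*1/5468 = 657/(-2784824) - 81/5468 = 657*(-1/2784824) - 81/5468 = -657/2784824 - 81/5468 = -57290805/3806854408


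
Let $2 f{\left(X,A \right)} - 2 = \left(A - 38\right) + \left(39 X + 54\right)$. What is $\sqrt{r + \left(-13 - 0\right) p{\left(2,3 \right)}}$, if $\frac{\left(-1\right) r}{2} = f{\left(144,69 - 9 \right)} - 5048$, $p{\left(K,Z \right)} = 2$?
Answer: $2 \sqrt{1094} \approx 66.151$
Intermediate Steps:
$f{\left(X,A \right)} = 9 + \frac{A}{2} + \frac{39 X}{2}$ ($f{\left(X,A \right)} = 1 + \frac{\left(A - 38\right) + \left(39 X + 54\right)}{2} = 1 + \frac{\left(-38 + A\right) + \left(54 + 39 X\right)}{2} = 1 + \frac{16 + A + 39 X}{2} = 1 + \left(8 + \frac{A}{2} + \frac{39 X}{2}\right) = 9 + \frac{A}{2} + \frac{39 X}{2}$)
$r = 4402$ ($r = - 2 \left(\left(9 + \frac{69 - 9}{2} + \frac{39}{2} \cdot 144\right) - 5048\right) = - 2 \left(\left(9 + \frac{1}{2} \cdot 60 + 2808\right) - 5048\right) = - 2 \left(\left(9 + 30 + 2808\right) - 5048\right) = - 2 \left(2847 - 5048\right) = \left(-2\right) \left(-2201\right) = 4402$)
$\sqrt{r + \left(-13 - 0\right) p{\left(2,3 \right)}} = \sqrt{4402 + \left(-13 - 0\right) 2} = \sqrt{4402 + \left(-13 + 0\right) 2} = \sqrt{4402 - 26} = \sqrt{4376} = 2 \sqrt{1094}$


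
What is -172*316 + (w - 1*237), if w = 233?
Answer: -54356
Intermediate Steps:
-172*316 + (w - 1*237) = -172*316 + (233 - 1*237) = -54352 + (233 - 237) = -54352 - 4 = -54356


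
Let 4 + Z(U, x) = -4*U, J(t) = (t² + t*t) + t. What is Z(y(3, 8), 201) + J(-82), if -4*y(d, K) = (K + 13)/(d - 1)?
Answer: 26745/2 ≈ 13373.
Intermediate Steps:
y(d, K) = -(13 + K)/(4*(-1 + d)) (y(d, K) = -(K + 13)/(4*(d - 1)) = -(13 + K)/(4*(-1 + d)))
J(t) = t + 2*t² (J(t) = (t² + t²) + t = 2*t² + t = t + 2*t²)
Z(U, x) = -4 - 4*U
Z(y(3, 8), 201) + J(-82) = (-4 - (-13 - 1*8)/(-1 + 3)) - 82*(1 + 2*(-82)) = (-4 - (-13 - 8)/2) - 82*(1 - 164) = (-4 - (-21)/2) - 82*(-163) = (-4 - 4*(-21/8)) + 13366 = (-4 + 21/2) + 13366 = 13/2 + 13366 = 26745/2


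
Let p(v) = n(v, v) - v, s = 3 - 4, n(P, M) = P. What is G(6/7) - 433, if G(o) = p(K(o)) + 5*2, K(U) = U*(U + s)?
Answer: -423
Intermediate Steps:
s = -1
K(U) = U*(-1 + U) (K(U) = U*(U - 1) = U*(-1 + U))
p(v) = 0 (p(v) = v - v = 0)
G(o) = 10 (G(o) = 0 + 5*2 = 0 + 10 = 10)
G(6/7) - 433 = 10 - 433 = -423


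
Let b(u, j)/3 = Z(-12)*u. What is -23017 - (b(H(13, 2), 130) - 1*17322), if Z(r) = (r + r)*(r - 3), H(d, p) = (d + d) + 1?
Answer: -34855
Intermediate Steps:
H(d, p) = 1 + 2*d (H(d, p) = 2*d + 1 = 1 + 2*d)
Z(r) = 2*r*(-3 + r) (Z(r) = (2*r)*(-3 + r) = 2*r*(-3 + r))
b(u, j) = 1080*u (b(u, j) = 3*((2*(-12)*(-3 - 12))*u) = 3*((2*(-12)*(-15))*u) = 3*(360*u) = 1080*u)
-23017 - (b(H(13, 2), 130) - 1*17322) = -23017 - (1080*(1 + 2*13) - 1*17322) = -23017 - (1080*(1 + 26) - 17322) = -23017 - (1080*27 - 17322) = -23017 - (29160 - 17322) = -23017 - 1*11838 = -23017 - 11838 = -34855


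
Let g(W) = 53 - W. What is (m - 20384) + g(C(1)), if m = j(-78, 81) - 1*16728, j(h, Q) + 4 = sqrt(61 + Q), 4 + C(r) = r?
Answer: -37060 + sqrt(142) ≈ -37048.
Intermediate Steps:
C(r) = -4 + r
j(h, Q) = -4 + sqrt(61 + Q)
m = -16732 + sqrt(142) (m = (-4 + sqrt(61 + 81)) - 1*16728 = (-4 + sqrt(142)) - 16728 = -16732 + sqrt(142) ≈ -16720.)
(m - 20384) + g(C(1)) = ((-16732 + sqrt(142)) - 20384) + (53 - (-4 + 1)) = (-37116 + sqrt(142)) + (53 - 1*(-3)) = (-37116 + sqrt(142)) + (53 + 3) = (-37116 + sqrt(142)) + 56 = -37060 + sqrt(142)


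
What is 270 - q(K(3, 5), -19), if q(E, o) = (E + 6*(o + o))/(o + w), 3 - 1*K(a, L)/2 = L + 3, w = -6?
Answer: 6512/25 ≈ 260.48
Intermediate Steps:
K(a, L) = -2*L (K(a, L) = 6 - 2*(L + 3) = 6 - 2*(3 + L) = 6 + (-6 - 2*L) = -2*L)
q(E, o) = (E + 12*o)/(-6 + o) (q(E, o) = (E + 6*(o + o))/(o - 6) = (E + 6*(2*o))/(-6 + o) = (E + 12*o)/(-6 + o))
270 - q(K(3, 5), -19) = 270 - (-2*5 + 12*(-19))/(-6 - 19) = 270 - (-10 - 228)/(-25) = 270 - (-1)*(-238)/25 = 270 - 1*238/25 = 270 - 238/25 = 6512/25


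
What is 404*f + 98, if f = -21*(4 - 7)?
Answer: 25550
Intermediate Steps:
f = 63 (f = -21*(-3) = 63)
404*f + 98 = 404*63 + 98 = 25452 + 98 = 25550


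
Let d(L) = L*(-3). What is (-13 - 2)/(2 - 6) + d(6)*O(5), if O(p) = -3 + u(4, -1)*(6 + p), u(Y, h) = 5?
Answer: -3729/4 ≈ -932.25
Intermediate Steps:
d(L) = -3*L
O(p) = 27 + 5*p (O(p) = -3 + 5*(6 + p) = -3 + (30 + 5*p) = 27 + 5*p)
(-13 - 2)/(2 - 6) + d(6)*O(5) = (-13 - 2)/(2 - 6) + (-3*6)*(27 + 5*5) = -15/(-4) - 18*(27 + 25) = -15*(-1/4) - 18*52 = 15/4 - 936 = -3729/4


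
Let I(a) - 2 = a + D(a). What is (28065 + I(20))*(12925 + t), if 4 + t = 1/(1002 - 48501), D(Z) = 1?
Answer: 17238576826864/47499 ≈ 3.6293e+8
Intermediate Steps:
I(a) = 3 + a (I(a) = 2 + (a + 1) = 2 + (1 + a) = 3 + a)
t = -189997/47499 (t = -4 + 1/(1002 - 48501) = -4 + 1/(-47499) = -4 - 1/47499 = -189997/47499 ≈ -4.0000)
(28065 + I(20))*(12925 + t) = (28065 + (3 + 20))*(12925 - 189997/47499) = (28065 + 23)*(613734578/47499) = 28088*(613734578/47499) = 17238576826864/47499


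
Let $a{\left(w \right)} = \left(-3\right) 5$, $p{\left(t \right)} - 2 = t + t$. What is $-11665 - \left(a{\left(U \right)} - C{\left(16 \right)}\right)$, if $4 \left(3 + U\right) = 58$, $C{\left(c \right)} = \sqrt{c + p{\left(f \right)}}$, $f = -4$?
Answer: $-11650 + \sqrt{10} \approx -11647.0$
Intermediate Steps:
$p{\left(t \right)} = 2 + 2 t$ ($p{\left(t \right)} = 2 + \left(t + t\right) = 2 + 2 t$)
$C{\left(c \right)} = \sqrt{-6 + c}$ ($C{\left(c \right)} = \sqrt{c + \left(2 + 2 \left(-4\right)\right)} = \sqrt{c + \left(2 - 8\right)} = \sqrt{c - 6} = \sqrt{-6 + c}$)
$U = \frac{23}{2}$ ($U = -3 + \frac{1}{4} \cdot 58 = -3 + \frac{29}{2} = \frac{23}{2} \approx 11.5$)
$a{\left(w \right)} = -15$
$-11665 - \left(a{\left(U \right)} - C{\left(16 \right)}\right) = -11665 - \left(-15 - \sqrt{-6 + 16}\right) = -11665 - \left(-15 - \sqrt{10}\right) = -11665 + \left(15 + \sqrt{10}\right) = -11650 + \sqrt{10}$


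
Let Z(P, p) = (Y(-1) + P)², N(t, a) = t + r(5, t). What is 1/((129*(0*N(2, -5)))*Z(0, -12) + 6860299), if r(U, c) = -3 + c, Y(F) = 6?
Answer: 1/6860299 ≈ 1.4577e-7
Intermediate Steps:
N(t, a) = -3 + 2*t (N(t, a) = t + (-3 + t) = -3 + 2*t)
Z(P, p) = (6 + P)²
1/((129*(0*N(2, -5)))*Z(0, -12) + 6860299) = 1/((129*(0*(-3 + 2*2)))*(6 + 0)² + 6860299) = 1/((129*(0*(-3 + 4)))*6² + 6860299) = 1/((129*(0*1))*36 + 6860299) = 1/((129*0)*36 + 6860299) = 1/(0*36 + 6860299) = 1/(0 + 6860299) = 1/6860299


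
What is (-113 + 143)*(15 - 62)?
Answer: -1410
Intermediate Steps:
(-113 + 143)*(15 - 62) = 30*(-47) = -1410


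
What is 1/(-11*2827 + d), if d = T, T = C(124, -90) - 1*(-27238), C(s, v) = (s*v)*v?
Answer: 1/1000541 ≈ 9.9946e-7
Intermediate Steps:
C(s, v) = s*v**2
T = 1031638 (T = 124*(-90)**2 - 1*(-27238) = 124*8100 + 27238 = 1004400 + 27238 = 1031638)
d = 1031638
1/(-11*2827 + d) = 1/(-11*2827 + 1031638) = 1/(-31097 + 1031638) = 1/1000541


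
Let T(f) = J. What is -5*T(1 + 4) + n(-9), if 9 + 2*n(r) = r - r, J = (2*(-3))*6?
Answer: 351/2 ≈ 175.50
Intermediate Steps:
J = -36 (J = -6*6 = -36)
T(f) = -36
n(r) = -9/2 (n(r) = -9/2 + (r - r)/2 = -9/2 + (½)*0 = -9/2 + 0 = -9/2)
-5*T(1 + 4) + n(-9) = -5*(-36) - 9/2 = 180 - 9/2 = 351/2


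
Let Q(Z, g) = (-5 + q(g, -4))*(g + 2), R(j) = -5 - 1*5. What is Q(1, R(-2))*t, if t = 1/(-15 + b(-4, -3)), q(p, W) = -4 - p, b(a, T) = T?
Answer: 4/9 ≈ 0.44444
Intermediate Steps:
R(j) = -10 (R(j) = -5 - 5 = -10)
t = -1/18 (t = 1/(-15 - 3) = 1/(-18) = -1/18 ≈ -0.055556)
Q(Z, g) = (-9 - g)*(2 + g) (Q(Z, g) = (-5 + (-4 - g))*(g + 2) = (-9 - g)*(2 + g))
Q(1, R(-2))*t = (-18 - 1*(-10)² - 11*(-10))*(-1/18) = (-18 - 1*100 + 110)*(-1/18) = (-18 - 100 + 110)*(-1/18) = -8*(-1/18) = 4/9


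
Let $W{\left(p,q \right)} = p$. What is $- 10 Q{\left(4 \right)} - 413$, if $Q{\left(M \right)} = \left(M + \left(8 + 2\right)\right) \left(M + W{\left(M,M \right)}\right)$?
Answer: $-1533$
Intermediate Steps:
$Q{\left(M \right)} = 2 M \left(10 + M\right)$ ($Q{\left(M \right)} = \left(M + \left(8 + 2\right)\right) \left(M + M\right) = \left(M + 10\right) 2 M = \left(10 + M\right) 2 M = 2 M \left(10 + M\right)$)
$- 10 Q{\left(4 \right)} - 413 = - 10 \cdot 2 \cdot 4 \left(10 + 4\right) - 413 = - 10 \cdot 2 \cdot 4 \cdot 14 - 413 = \left(-10\right) 112 - 413 = -1120 - 413 = -1533$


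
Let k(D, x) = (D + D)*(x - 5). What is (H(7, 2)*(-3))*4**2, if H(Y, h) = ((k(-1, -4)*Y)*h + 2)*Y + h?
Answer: -85440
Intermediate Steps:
k(D, x) = 2*D*(-5 + x) (k(D, x) = (2*D)*(-5 + x) = 2*D*(-5 + x))
H(Y, h) = h + Y*(2 + 18*Y*h) (H(Y, h) = (((2*(-1)*(-5 - 4))*Y)*h + 2)*Y + h = (((2*(-1)*(-9))*Y)*h + 2)*Y + h = ((18*Y)*h + 2)*Y + h = (18*Y*h + 2)*Y + h = (2 + 18*Y*h)*Y + h = Y*(2 + 18*Y*h) + h = h + Y*(2 + 18*Y*h))
(H(7, 2)*(-3))*4**2 = ((2 + 2*7 + 18*2*7**2)*(-3))*4**2 = ((2 + 14 + 18*2*49)*(-3))*16 = ((2 + 14 + 1764)*(-3))*16 = (1780*(-3))*16 = -5340*16 = -85440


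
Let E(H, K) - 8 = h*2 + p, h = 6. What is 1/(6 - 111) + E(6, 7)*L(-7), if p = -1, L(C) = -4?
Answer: -7981/105 ≈ -76.010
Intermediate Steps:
E(H, K) = 19 (E(H, K) = 8 + (6*2 - 1) = 8 + (12 - 1) = 8 + 11 = 19)
1/(6 - 111) + E(6, 7)*L(-7) = 1/(6 - 111) + 19*(-4) = 1/(-105) - 76 = -1/105 - 76 = -7981/105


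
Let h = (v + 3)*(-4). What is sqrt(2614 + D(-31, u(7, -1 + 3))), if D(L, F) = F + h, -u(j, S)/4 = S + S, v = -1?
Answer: sqrt(2590) ≈ 50.892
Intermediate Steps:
h = -8 (h = (-1 + 3)*(-4) = 2*(-4) = -8)
u(j, S) = -8*S (u(j, S) = -4*(S + S) = -8*S)
D(L, F) = -8 + F (D(L, F) = F - 8 = -8 + F)
sqrt(2614 + D(-31, u(7, -1 + 3))) = sqrt(2614 + (-8 - 8*(-1 + 3))) = sqrt(2614 + (-8 - 8*2)) = sqrt(2614 + (-8 - 16)) = sqrt(2614 - 24) = sqrt(2590)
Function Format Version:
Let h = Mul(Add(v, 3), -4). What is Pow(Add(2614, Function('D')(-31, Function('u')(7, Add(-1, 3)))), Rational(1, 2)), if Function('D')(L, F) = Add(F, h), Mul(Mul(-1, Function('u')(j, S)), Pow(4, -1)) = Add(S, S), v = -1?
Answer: Pow(2590, Rational(1, 2)) ≈ 50.892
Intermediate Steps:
h = -8 (h = Mul(Add(-1, 3), -4) = Mul(2, -4) = -8)
Function('u')(j, S) = Mul(-8, S) (Function('u')(j, S) = Mul(-4, Add(S, S)) = Mul(-4, Mul(2, S)) = Mul(-8, S))
Function('D')(L, F) = Add(-8, F) (Function('D')(L, F) = Add(F, -8) = Add(-8, F))
Pow(Add(2614, Function('D')(-31, Function('u')(7, Add(-1, 3)))), Rational(1, 2)) = Pow(Add(2614, Add(-8, Mul(-8, Add(-1, 3)))), Rational(1, 2)) = Pow(Add(2614, Add(-8, Mul(-8, 2))), Rational(1, 2)) = Pow(Add(2614, Add(-8, -16)), Rational(1, 2)) = Pow(Add(2614, -24), Rational(1, 2)) = Pow(2590, Rational(1, 2))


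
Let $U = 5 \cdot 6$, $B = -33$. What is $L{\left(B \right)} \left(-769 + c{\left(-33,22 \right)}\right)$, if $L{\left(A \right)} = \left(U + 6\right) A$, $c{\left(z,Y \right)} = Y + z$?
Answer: $926640$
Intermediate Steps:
$U = 30$
$L{\left(A \right)} = 36 A$ ($L{\left(A \right)} = \left(30 + 6\right) A = 36 A$)
$L{\left(B \right)} \left(-769 + c{\left(-33,22 \right)}\right) = 36 \left(-33\right) \left(-769 + \left(22 - 33\right)\right) = - 1188 \left(-769 - 11\right) = \left(-1188\right) \left(-780\right) = 926640$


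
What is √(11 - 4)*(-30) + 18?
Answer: 18 - 30*√7 ≈ -61.373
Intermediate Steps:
√(11 - 4)*(-30) + 18 = √7*(-30) + 18 = -30*√7 + 18 = 18 - 30*√7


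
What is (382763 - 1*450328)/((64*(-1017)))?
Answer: 67565/65088 ≈ 1.0381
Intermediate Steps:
(382763 - 1*450328)/((64*(-1017))) = (382763 - 450328)/(-65088) = -67565*(-1/65088) = 67565/65088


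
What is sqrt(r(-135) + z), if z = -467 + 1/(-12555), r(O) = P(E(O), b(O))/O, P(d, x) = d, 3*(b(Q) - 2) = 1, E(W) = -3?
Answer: 23*I*sqrt(1717865)/1395 ≈ 21.61*I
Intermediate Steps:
b(Q) = 7/3 (b(Q) = 2 + (1/3)*1 = 2 + 1/3 = 7/3)
r(O) = -3/O
z = -5863186/12555 (z = -467 - 1/12555 = -5863186/12555 ≈ -467.00)
sqrt(r(-135) + z) = sqrt(-3/(-135) - 5863186/12555) = sqrt(-3*(-1/135) - 5863186/12555) = sqrt(1/45 - 5863186/12555) = sqrt(-5862907/12555) = 23*I*sqrt(1717865)/1395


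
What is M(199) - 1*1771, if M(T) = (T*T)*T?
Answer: 7878828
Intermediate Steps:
M(T) = T³ (M(T) = T²*T = T³)
M(199) - 1*1771 = 199³ - 1*1771 = 7880599 - 1771 = 7878828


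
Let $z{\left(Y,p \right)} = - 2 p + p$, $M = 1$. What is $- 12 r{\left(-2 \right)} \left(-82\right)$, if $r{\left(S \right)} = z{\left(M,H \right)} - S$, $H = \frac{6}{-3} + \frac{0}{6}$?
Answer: $3936$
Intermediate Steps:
$H = -2$ ($H = 6 \left(- \frac{1}{3}\right) + 0 \cdot \frac{1}{6} = -2 + 0 = -2$)
$z{\left(Y,p \right)} = - p$
$r{\left(S \right)} = 2 - S$ ($r{\left(S \right)} = \left(-1\right) \left(-2\right) - S = 2 - S$)
$- 12 r{\left(-2 \right)} \left(-82\right) = - 12 \left(2 - -2\right) \left(-82\right) = - 12 \left(2 + 2\right) \left(-82\right) = \left(-12\right) 4 \left(-82\right) = \left(-48\right) \left(-82\right) = 3936$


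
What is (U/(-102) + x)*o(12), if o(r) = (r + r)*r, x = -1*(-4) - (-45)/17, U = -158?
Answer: 40128/17 ≈ 2360.5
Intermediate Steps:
x = 113/17 (x = 4 - (-45)/17 = 4 - 1*(-45/17) = 4 + 45/17 = 113/17 ≈ 6.6471)
o(r) = 2*r² (o(r) = (2*r)*r = 2*r²)
(U/(-102) + x)*o(12) = (-158/(-102) + 113/17)*(2*12²) = (-158*(-1/102) + 113/17)*(2*144) = (79/51 + 113/17)*288 = (418/51)*288 = 40128/17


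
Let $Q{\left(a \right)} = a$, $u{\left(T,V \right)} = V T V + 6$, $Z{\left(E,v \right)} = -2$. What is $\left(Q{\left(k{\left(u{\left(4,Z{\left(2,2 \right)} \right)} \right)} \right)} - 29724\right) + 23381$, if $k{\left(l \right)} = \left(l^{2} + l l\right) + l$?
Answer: $-5353$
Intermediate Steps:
$u{\left(T,V \right)} = 6 + T V^{2}$ ($u{\left(T,V \right)} = T V V + 6 = T V^{2} + 6 = 6 + T V^{2}$)
$k{\left(l \right)} = l + 2 l^{2}$ ($k{\left(l \right)} = \left(l^{2} + l^{2}\right) + l = 2 l^{2} + l = l + 2 l^{2}$)
$\left(Q{\left(k{\left(u{\left(4,Z{\left(2,2 \right)} \right)} \right)} \right)} - 29724\right) + 23381 = \left(\left(6 + 4 \left(-2\right)^{2}\right) \left(1 + 2 \left(6 + 4 \left(-2\right)^{2}\right)\right) - 29724\right) + 23381 = \left(\left(6 + 4 \cdot 4\right) \left(1 + 2 \left(6 + 4 \cdot 4\right)\right) - 29724\right) + 23381 = \left(\left(6 + 16\right) \left(1 + 2 \left(6 + 16\right)\right) - 29724\right) + 23381 = \left(22 \left(1 + 2 \cdot 22\right) - 29724\right) + 23381 = \left(22 \left(1 + 44\right) - 29724\right) + 23381 = \left(22 \cdot 45 - 29724\right) + 23381 = \left(990 - 29724\right) + 23381 = -28734 + 23381 = -5353$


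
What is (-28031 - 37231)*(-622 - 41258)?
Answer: 2733172560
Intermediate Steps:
(-28031 - 37231)*(-622 - 41258) = -65262*(-41880) = 2733172560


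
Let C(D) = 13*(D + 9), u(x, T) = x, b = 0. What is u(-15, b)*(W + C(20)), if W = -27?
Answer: -5250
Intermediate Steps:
C(D) = 117 + 13*D (C(D) = 13*(9 + D) = 117 + 13*D)
u(-15, b)*(W + C(20)) = -15*(-27 + (117 + 13*20)) = -15*(-27 + (117 + 260)) = -15*(-27 + 377) = -15*350 = -5250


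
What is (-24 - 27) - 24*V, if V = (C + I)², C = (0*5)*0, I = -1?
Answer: -75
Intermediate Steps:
C = 0 (C = 0*0 = 0)
V = 1 (V = (0 - 1)² = (-1)² = 1)
(-24 - 27) - 24*V = (-24 - 27) - 24*1 = -51 - 24 = -75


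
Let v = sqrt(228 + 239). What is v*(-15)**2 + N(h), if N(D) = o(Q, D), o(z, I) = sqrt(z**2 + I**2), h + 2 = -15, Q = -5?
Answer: sqrt(314) + 225*sqrt(467) ≈ 4880.0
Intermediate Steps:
h = -17 (h = -2 - 15 = -17)
v = sqrt(467) ≈ 21.610
o(z, I) = sqrt(I**2 + z**2)
N(D) = sqrt(25 + D**2) (N(D) = sqrt(D**2 + (-5)**2) = sqrt(D**2 + 25) = sqrt(25 + D**2))
v*(-15)**2 + N(h) = sqrt(467)*(-15)**2 + sqrt(25 + (-17)**2) = sqrt(467)*225 + sqrt(25 + 289) = 225*sqrt(467) + sqrt(314) = sqrt(314) + 225*sqrt(467)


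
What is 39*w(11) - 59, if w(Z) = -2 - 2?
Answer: -215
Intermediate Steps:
w(Z) = -4
39*w(11) - 59 = 39*(-4) - 59 = -156 - 59 = -215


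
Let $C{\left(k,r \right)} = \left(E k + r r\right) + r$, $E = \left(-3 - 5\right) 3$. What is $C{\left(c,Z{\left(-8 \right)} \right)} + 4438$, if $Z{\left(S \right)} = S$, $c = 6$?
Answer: $4350$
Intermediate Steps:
$E = -24$ ($E = \left(-8\right) 3 = -24$)
$C{\left(k,r \right)} = r + r^{2} - 24 k$ ($C{\left(k,r \right)} = \left(- 24 k + r r\right) + r = \left(- 24 k + r^{2}\right) + r = \left(r^{2} - 24 k\right) + r = r + r^{2} - 24 k$)
$C{\left(c,Z{\left(-8 \right)} \right)} + 4438 = \left(-8 + \left(-8\right)^{2} - 144\right) + 4438 = \left(-8 + 64 - 144\right) + 4438 = -88 + 4438 = 4350$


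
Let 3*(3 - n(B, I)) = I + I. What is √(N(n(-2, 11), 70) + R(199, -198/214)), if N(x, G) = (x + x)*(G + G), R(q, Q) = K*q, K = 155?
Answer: √266685/3 ≈ 172.14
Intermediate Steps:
n(B, I) = 3 - 2*I/3 (n(B, I) = 3 - (I + I)/3 = 3 - 2*I/3)
R(q, Q) = 155*q
N(x, G) = 4*G*x (N(x, G) = (2*x)*(2*G) = 4*G*x)
√(N(n(-2, 11), 70) + R(199, -198/214)) = √(4*70*(3 - ⅔*11) + 155*199) = √(4*70*(3 - 22/3) + 30845) = √(4*70*(-13/3) + 30845) = √(-3640/3 + 30845) = √(88895/3) = √266685/3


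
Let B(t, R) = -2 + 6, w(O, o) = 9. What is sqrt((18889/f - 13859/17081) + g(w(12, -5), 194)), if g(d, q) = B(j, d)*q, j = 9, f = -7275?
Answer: sqrt(477202701728424786)/24852855 ≈ 27.796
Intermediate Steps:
B(t, R) = 4
g(d, q) = 4*q
sqrt((18889/f - 13859/17081) + g(w(12, -5), 194)) = sqrt((18889/(-7275) - 13859/17081) + 4*194) = sqrt((18889*(-1/7275) - 13859*1/17081) + 776) = sqrt((-18889/7275 - 13859/17081) + 776) = sqrt(-423467234/124264275 + 776) = sqrt(96005610166/124264275) = sqrt(477202701728424786)/24852855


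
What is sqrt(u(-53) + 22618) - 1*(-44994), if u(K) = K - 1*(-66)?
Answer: 44994 + sqrt(22631) ≈ 45144.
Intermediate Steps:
u(K) = 66 + K (u(K) = K + 66 = 66 + K)
sqrt(u(-53) + 22618) - 1*(-44994) = sqrt((66 - 53) + 22618) - 1*(-44994) = sqrt(13 + 22618) + 44994 = sqrt(22631) + 44994 = 44994 + sqrt(22631)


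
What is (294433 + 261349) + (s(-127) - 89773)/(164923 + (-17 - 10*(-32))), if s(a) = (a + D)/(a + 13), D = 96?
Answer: 10468568353357/18835764 ≈ 5.5578e+5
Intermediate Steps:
s(a) = (96 + a)/(13 + a) (s(a) = (a + 96)/(a + 13) = (96 + a)/(13 + a))
(294433 + 261349) + (s(-127) - 89773)/(164923 + (-17 - 10*(-32))) = (294433 + 261349) + ((96 - 127)/(13 - 127) - 89773)/(164923 + (-17 - 10*(-32))) = 555782 + (-31/(-114) - 89773)/(164923 + (-17 + 320)) = 555782 + (-1/114*(-31) - 89773)/(164923 + 303) = 555782 + (31/114 - 89773)/165226 = 555782 - 10234091/114*1/165226 = 555782 - 10234091/18835764 = 10468568353357/18835764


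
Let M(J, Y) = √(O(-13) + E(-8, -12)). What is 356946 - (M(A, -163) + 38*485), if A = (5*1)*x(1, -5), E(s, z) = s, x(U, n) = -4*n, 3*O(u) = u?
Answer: 338516 - I*√111/3 ≈ 3.3852e+5 - 3.5119*I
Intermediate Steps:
O(u) = u/3
A = 100 (A = (5*1)*(-4*(-5)) = 5*20 = 100)
M(J, Y) = I*√111/3 (M(J, Y) = √((⅓)*(-13) - 8) = √(-13/3 - 8) = √(-37/3) = I*√111/3)
356946 - (M(A, -163) + 38*485) = 356946 - (I*√111/3 + 38*485) = 356946 - (I*√111/3 + 18430) = 356946 - (18430 + I*√111/3) = 356946 + (-18430 - I*√111/3) = 338516 - I*√111/3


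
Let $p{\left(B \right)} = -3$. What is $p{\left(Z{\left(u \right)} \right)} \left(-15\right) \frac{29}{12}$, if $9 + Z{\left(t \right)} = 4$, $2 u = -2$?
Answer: $\frac{435}{4} \approx 108.75$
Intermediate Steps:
$u = -1$ ($u = \frac{1}{2} \left(-2\right) = -1$)
$Z{\left(t \right)} = -5$ ($Z{\left(t \right)} = -9 + 4 = -5$)
$p{\left(Z{\left(u \right)} \right)} \left(-15\right) \frac{29}{12} = \left(-3\right) \left(-15\right) \frac{29}{12} = 45 \cdot 29 \cdot \frac{1}{12} = 45 \cdot \frac{29}{12} = \frac{435}{4}$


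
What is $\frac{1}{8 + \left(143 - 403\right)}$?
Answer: $- \frac{1}{252} \approx -0.0039683$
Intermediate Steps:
$\frac{1}{8 + \left(143 - 403\right)} = \frac{1}{8 - 260} = \frac{1}{-252} = - \frac{1}{252}$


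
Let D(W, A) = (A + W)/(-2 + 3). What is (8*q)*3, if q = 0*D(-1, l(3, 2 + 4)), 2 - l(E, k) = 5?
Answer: 0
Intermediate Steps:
l(E, k) = -3 (l(E, k) = 2 - 1*5 = 2 - 5 = -3)
D(W, A) = A + W (D(W, A) = (A + W)/1 = (A + W)*1 = A + W)
q = 0 (q = 0*(-3 - 1) = 0*(-4) = 0)
(8*q)*3 = (8*0)*3 = 0*3 = 0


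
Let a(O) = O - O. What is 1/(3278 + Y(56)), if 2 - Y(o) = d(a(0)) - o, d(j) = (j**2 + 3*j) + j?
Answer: 1/3336 ≈ 0.00029976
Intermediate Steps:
a(O) = 0
d(j) = j**2 + 4*j
Y(o) = 2 + o (Y(o) = 2 - (0*(4 + 0) - o) = 2 - (0*4 - o) = 2 - (0 - o) = 2 - (-1)*o = 2 + o)
1/(3278 + Y(56)) = 1/(3278 + (2 + 56)) = 1/(3278 + 58) = 1/3336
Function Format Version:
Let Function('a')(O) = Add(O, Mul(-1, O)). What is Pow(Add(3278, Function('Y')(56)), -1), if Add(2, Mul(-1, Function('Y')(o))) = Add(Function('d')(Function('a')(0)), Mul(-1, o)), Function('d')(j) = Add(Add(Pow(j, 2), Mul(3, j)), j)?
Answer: Rational(1, 3336) ≈ 0.00029976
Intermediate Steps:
Function('a')(O) = 0
Function('d')(j) = Add(Pow(j, 2), Mul(4, j))
Function('Y')(o) = Add(2, o) (Function('Y')(o) = Add(2, Mul(-1, Add(Mul(0, Add(4, 0)), Mul(-1, o)))) = Add(2, Mul(-1, Add(Mul(0, 4), Mul(-1, o)))) = Add(2, Mul(-1, Add(0, Mul(-1, o)))) = Add(2, Mul(-1, Mul(-1, o))) = Add(2, o))
Pow(Add(3278, Function('Y')(56)), -1) = Pow(Add(3278, Add(2, 56)), -1) = Pow(Add(3278, 58), -1) = Pow(3336, -1) = Rational(1, 3336)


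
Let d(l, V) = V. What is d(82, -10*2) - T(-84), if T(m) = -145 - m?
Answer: 41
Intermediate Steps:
d(82, -10*2) - T(-84) = -10*2 - (-145 - 1*(-84)) = -20 - (-145 + 84) = -20 - 1*(-61) = -20 + 61 = 41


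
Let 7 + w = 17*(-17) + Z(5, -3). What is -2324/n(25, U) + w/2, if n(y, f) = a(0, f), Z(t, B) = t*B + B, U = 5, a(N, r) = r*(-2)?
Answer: 377/5 ≈ 75.400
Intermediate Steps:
a(N, r) = -2*r
Z(t, B) = B + B*t (Z(t, B) = B*t + B = B + B*t)
n(y, f) = -2*f
w = -314 (w = -7 + (17*(-17) - 3*(1 + 5)) = -7 + (-289 - 3*6) = -7 + (-289 - 18) = -7 - 307 = -314)
-2324/n(25, U) + w/2 = -2324/((-2*5)) - 314/2 = -2324/(-10) - 314*1/2 = -2324*(-1/10) - 157 = 1162/5 - 157 = 377/5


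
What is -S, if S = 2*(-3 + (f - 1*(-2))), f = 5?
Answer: -8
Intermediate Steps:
S = 8 (S = 2*(-3 + (5 - 1*(-2))) = 2*(-3 + (5 + 2)) = 2*(-3 + 7) = 2*4 = 8)
-S = -1*8 = -8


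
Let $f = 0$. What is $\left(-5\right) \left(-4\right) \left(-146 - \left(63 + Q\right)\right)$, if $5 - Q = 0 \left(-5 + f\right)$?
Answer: $-4280$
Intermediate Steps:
$Q = 5$ ($Q = 5 - 0 \left(-5 + 0\right) = 5 - 0 \left(-5\right) = 5 - 0 = 5 + 0 = 5$)
$\left(-5\right) \left(-4\right) \left(-146 - \left(63 + Q\right)\right) = \left(-5\right) \left(-4\right) \left(-146 - 68\right) = 20 \left(-146 - 68\right) = 20 \left(-214\right) = -4280$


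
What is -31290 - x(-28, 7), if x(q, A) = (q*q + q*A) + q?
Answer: -31850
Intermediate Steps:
x(q, A) = q + q**2 + A*q (x(q, A) = (q**2 + A*q) + q = q + q**2 + A*q)
-31290 - x(-28, 7) = -31290 - (-28)*(1 + 7 - 28) = -31290 - (-28)*(-20) = -31290 - 1*560 = -31290 - 560 = -31850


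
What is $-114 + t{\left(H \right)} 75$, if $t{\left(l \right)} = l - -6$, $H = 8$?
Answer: $936$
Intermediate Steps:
$t{\left(l \right)} = 6 + l$ ($t{\left(l \right)} = l + 6 = 6 + l$)
$-114 + t{\left(H \right)} 75 = -114 + \left(6 + 8\right) 75 = -114 + 14 \cdot 75 = -114 + 1050 = 936$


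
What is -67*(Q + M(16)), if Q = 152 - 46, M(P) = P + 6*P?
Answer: -14606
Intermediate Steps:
M(P) = 7*P
Q = 106
-67*(Q + M(16)) = -67*(106 + 7*16) = -67*(106 + 112) = -67*218 = -14606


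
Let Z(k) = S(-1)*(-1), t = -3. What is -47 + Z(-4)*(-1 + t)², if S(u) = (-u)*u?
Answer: -31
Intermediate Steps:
S(u) = -u²
Z(k) = 1 (Z(k) = -1*(-1)²*(-1) = -1*1*(-1) = -1*(-1) = 1)
-47 + Z(-4)*(-1 + t)² = -47 + 1*(-1 - 3)² = -47 + 1*(-4)² = -47 + 1*16 = -47 + 16 = -31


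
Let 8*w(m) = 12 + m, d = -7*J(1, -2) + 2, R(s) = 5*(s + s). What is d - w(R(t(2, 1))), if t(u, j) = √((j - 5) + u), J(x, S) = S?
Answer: 29/2 - 5*I*√2/4 ≈ 14.5 - 1.7678*I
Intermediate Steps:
t(u, j) = √(-5 + j + u) (t(u, j) = √((-5 + j) + u) = √(-5 + j + u))
R(s) = 10*s (R(s) = 5*(2*s) = 10*s)
d = 16 (d = -7*(-2) + 2 = 14 + 2 = 16)
w(m) = 3/2 + m/8 (w(m) = (12 + m)/8 = 3/2 + m/8)
d - w(R(t(2, 1))) = 16 - (3/2 + (10*√(-5 + 1 + 2))/8) = 16 - (3/2 + (10*√(-2))/8) = 16 - (3/2 + (10*(I*√2))/8) = 16 - (3/2 + (10*I*√2)/8) = 16 - (3/2 + 5*I*√2/4) = 16 + (-3/2 - 5*I*√2/4) = 29/2 - 5*I*√2/4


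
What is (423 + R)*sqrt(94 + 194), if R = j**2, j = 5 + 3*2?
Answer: 6528*sqrt(2) ≈ 9232.0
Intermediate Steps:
j = 11 (j = 5 + 6 = 11)
R = 121 (R = 11**2 = 121)
(423 + R)*sqrt(94 + 194) = (423 + 121)*sqrt(94 + 194) = 544*sqrt(288) = 544*(12*sqrt(2)) = 6528*sqrt(2)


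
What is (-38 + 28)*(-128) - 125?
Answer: 1155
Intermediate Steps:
(-38 + 28)*(-128) - 125 = -10*(-128) - 125 = 1280 - 125 = 1155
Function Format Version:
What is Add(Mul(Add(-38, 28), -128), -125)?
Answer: 1155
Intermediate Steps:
Add(Mul(Add(-38, 28), -128), -125) = Add(Mul(-10, -128), -125) = Add(1280, -125) = 1155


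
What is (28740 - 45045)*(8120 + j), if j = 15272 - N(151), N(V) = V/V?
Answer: -381390255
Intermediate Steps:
N(V) = 1
j = 15271 (j = 15272 - 1*1 = 15272 - 1 = 15271)
(28740 - 45045)*(8120 + j) = (28740 - 45045)*(8120 + 15271) = -16305*23391 = -381390255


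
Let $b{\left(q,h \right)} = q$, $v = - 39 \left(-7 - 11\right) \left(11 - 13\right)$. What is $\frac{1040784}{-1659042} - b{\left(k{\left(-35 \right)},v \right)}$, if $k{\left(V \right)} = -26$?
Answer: $\frac{7015718}{276507} \approx 25.373$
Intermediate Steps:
$v = -1404$ ($v = - 39 \left(\left(-18\right) \left(-2\right)\right) = \left(-39\right) 36 = -1404$)
$\frac{1040784}{-1659042} - b{\left(k{\left(-35 \right)},v \right)} = \frac{1040784}{-1659042} - -26 = 1040784 \left(- \frac{1}{1659042}\right) + 26 = - \frac{173464}{276507} + 26 = \frac{7015718}{276507}$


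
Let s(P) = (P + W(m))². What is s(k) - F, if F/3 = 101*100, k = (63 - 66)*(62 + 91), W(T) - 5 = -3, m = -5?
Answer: 178549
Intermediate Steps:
W(T) = 2 (W(T) = 5 - 3 = 2)
k = -459 (k = -3*153 = -459)
s(P) = (2 + P)² (s(P) = (P + 2)² = (2 + P)²)
F = 30300 (F = 3*(101*100) = 3*10100 = 30300)
s(k) - F = (2 - 459)² - 1*30300 = (-457)² - 30300 = 208849 - 30300 = 178549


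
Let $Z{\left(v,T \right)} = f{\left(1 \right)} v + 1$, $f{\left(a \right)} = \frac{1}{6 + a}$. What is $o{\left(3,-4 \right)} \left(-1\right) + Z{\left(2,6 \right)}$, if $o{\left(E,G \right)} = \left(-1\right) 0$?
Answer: $\frac{9}{7} \approx 1.2857$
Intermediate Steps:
$Z{\left(v,T \right)} = 1 + \frac{v}{7}$ ($Z{\left(v,T \right)} = \frac{v}{6 + 1} + 1 = \frac{v}{7} + 1 = 1 + \frac{v}{7}$)
$o{\left(E,G \right)} = 0$
$o{\left(3,-4 \right)} \left(-1\right) + Z{\left(2,6 \right)} = 0 \left(-1\right) + \left(1 + \frac{1}{7} \cdot 2\right) = 0 + \left(1 + \frac{2}{7}\right) = 0 + \frac{9}{7} = \frac{9}{7}$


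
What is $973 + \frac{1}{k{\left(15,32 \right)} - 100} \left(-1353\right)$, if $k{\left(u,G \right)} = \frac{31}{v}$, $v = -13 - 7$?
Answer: $\frac{667741}{677} \approx 986.32$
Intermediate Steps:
$v = -20$ ($v = -13 - 7 = -20$)
$k{\left(u,G \right)} = - \frac{31}{20}$ ($k{\left(u,G \right)} = \frac{31}{-20} = 31 \left(- \frac{1}{20}\right) = - \frac{31}{20}$)
$973 + \frac{1}{k{\left(15,32 \right)} - 100} \left(-1353\right) = 973 + \frac{1}{- \frac{31}{20} - 100} \left(-1353\right) = 973 + \frac{1}{- \frac{2031}{20}} \left(-1353\right) = 973 - - \frac{9020}{677} = 973 + \frac{9020}{677} = \frac{667741}{677}$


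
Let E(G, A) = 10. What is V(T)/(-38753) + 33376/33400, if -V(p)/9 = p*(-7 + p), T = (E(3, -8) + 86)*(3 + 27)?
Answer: 23928172732/12445675 ≈ 1922.6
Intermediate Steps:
T = 2880 (T = (10 + 86)*(3 + 27) = 96*30 = 2880)
V(p) = -9*p*(-7 + p)
V(T)/(-38753) + 33376/33400 = (9*2880*(7 - 1*2880))/(-38753) + 33376/33400 = (9*2880*(7 - 2880))*(-1/38753) + 33376*(1/33400) = (9*2880*(-2873))*(-1/38753) + 4172/4175 = -74468160*(-1/38753) + 4172/4175 = 5728320/2981 + 4172/4175 = 23928172732/12445675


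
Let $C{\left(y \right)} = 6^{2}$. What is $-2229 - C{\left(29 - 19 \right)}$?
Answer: $-2265$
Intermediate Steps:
$C{\left(y \right)} = 36$
$-2229 - C{\left(29 - 19 \right)} = -2229 - 36 = -2265$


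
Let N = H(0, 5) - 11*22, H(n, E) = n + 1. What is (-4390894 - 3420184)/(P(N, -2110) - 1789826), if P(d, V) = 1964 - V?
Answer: 3905539/892876 ≈ 4.3741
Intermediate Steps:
H(n, E) = 1 + n
N = -241 (N = (1 + 0) - 11*22 = 1 - 242 = -241)
(-4390894 - 3420184)/(P(N, -2110) - 1789826) = (-4390894 - 3420184)/((1964 - 1*(-2110)) - 1789826) = -7811078/((1964 + 2110) - 1789826) = -7811078/(4074 - 1789826) = -7811078/(-1785752) = -7811078*(-1/1785752) = 3905539/892876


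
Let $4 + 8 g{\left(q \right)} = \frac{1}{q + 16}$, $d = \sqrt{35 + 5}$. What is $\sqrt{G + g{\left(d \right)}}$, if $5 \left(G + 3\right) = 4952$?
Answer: $\frac{\sqrt{3158105 + 394760 \sqrt{10}}}{20 \sqrt{8 + \sqrt{10}}} \approx 31.415$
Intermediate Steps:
$d = 2 \sqrt{10}$ ($d = \sqrt{40} = 2 \sqrt{10} \approx 6.3246$)
$g{\left(q \right)} = - \frac{1}{2} + \frac{1}{8 \left(16 + q\right)}$ ($g{\left(q \right)} = - \frac{1}{2} + \frac{1}{8 \left(q + 16\right)} = - \frac{1}{2} + \frac{1}{8 \left(16 + q\right)}$)
$G = \frac{4937}{5}$ ($G = -3 + \frac{1}{5} \cdot 4952 = -3 + \frac{4952}{5} = \frac{4937}{5} \approx 987.4$)
$\sqrt{G + g{\left(d \right)}} = \sqrt{\frac{4937}{5} + \frac{-63 - 4 \cdot 2 \sqrt{10}}{8 \left(16 + 2 \sqrt{10}\right)}} = \sqrt{\frac{4937}{5} + \frac{-63 - 8 \sqrt{10}}{8 \left(16 + 2 \sqrt{10}\right)}}$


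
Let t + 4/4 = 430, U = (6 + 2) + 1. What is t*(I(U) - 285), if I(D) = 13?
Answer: -116688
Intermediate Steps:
U = 9 (U = 8 + 1 = 9)
t = 429 (t = -1 + 430 = 429)
t*(I(U) - 285) = 429*(13 - 285) = 429*(-272) = -116688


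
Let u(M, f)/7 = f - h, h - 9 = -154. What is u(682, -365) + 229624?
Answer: 228084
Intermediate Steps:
h = -145 (h = 9 - 154 = -145)
u(M, f) = 1015 + 7*f (u(M, f) = 7*(f - 1*(-145)) = 7*(f + 145) = 7*(145 + f) = 1015 + 7*f)
u(682, -365) + 229624 = (1015 + 7*(-365)) + 229624 = (1015 - 2555) + 229624 = -1540 + 229624 = 228084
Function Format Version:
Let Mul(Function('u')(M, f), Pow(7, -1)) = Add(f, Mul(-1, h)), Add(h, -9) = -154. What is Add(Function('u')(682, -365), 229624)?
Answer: 228084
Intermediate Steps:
h = -145 (h = Add(9, -154) = -145)
Function('u')(M, f) = Add(1015, Mul(7, f)) (Function('u')(M, f) = Mul(7, Add(f, Mul(-1, -145))) = Mul(7, Add(f, 145)) = Mul(7, Add(145, f)) = Add(1015, Mul(7, f)))
Add(Function('u')(682, -365), 229624) = Add(Add(1015, Mul(7, -365)), 229624) = Add(Add(1015, -2555), 229624) = Add(-1540, 229624) = 228084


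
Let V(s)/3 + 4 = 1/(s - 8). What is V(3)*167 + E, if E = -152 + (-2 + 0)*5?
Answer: -11331/5 ≈ -2266.2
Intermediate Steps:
V(s) = -12 + 3/(-8 + s) (V(s) = -12 + 3/(s - 8) = -12 + 3/(-8 + s))
E = -162 (E = -152 - 2*5 = -152 - 10 = -162)
V(3)*167 + E = (3*(33 - 4*3)/(-8 + 3))*167 - 162 = (3*(33 - 12)/(-5))*167 - 162 = (3*(-1/5)*21)*167 - 162 = -63/5*167 - 162 = -10521/5 - 162 = -11331/5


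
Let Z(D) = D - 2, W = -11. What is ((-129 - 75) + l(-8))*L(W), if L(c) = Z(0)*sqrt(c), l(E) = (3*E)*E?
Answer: 24*I*sqrt(11) ≈ 79.599*I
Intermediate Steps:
l(E) = 3*E**2
Z(D) = -2 + D
L(c) = -2*sqrt(c) (L(c) = (-2 + 0)*sqrt(c) = -2*sqrt(c))
((-129 - 75) + l(-8))*L(W) = ((-129 - 75) + 3*(-8)**2)*(-2*I*sqrt(11)) = (-204 + 3*64)*(-2*I*sqrt(11)) = (-204 + 192)*(-2*I*sqrt(11)) = -(-24)*I*sqrt(11) = 24*I*sqrt(11)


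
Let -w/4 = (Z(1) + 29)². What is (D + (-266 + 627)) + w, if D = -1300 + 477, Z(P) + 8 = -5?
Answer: -1486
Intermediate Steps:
Z(P) = -13 (Z(P) = -8 - 5 = -13)
D = -823
w = -1024 (w = -4*(-13 + 29)² = -4*16² = -4*256 = -1024)
(D + (-266 + 627)) + w = (-823 + (-266 + 627)) - 1024 = (-823 + 361) - 1024 = -462 - 1024 = -1486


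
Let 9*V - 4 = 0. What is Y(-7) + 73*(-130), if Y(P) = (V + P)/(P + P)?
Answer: -1195681/126 ≈ -9489.5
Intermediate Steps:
V = 4/9 (V = 4/9 + (⅑)*0 = 4/9 + 0 = 4/9 ≈ 0.44444)
Y(P) = (4/9 + P)/(2*P) (Y(P) = (4/9 + P)/(P + P) = (4/9 + P)/((2*P)) = (4/9 + P)*(1/(2*P)) = (4/9 + P)/(2*P))
Y(-7) + 73*(-130) = (1/18)*(4 + 9*(-7))/(-7) + 73*(-130) = (1/18)*(-⅐)*(4 - 63) - 9490 = (1/18)*(-⅐)*(-59) - 9490 = 59/126 - 9490 = -1195681/126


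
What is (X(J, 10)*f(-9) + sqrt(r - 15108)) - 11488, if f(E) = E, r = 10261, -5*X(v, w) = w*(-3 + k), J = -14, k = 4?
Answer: -11470 + I*sqrt(4847) ≈ -11470.0 + 69.62*I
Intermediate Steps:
X(v, w) = -w/5 (X(v, w) = -w*(-3 + 4)/5 = -w/5)
(X(J, 10)*f(-9) + sqrt(r - 15108)) - 11488 = (-1/5*10*(-9) + sqrt(10261 - 15108)) - 11488 = (-2*(-9) + sqrt(-4847)) - 11488 = (18 + I*sqrt(4847)) - 11488 = -11470 + I*sqrt(4847)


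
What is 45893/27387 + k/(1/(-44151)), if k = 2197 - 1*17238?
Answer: 18187027301810/27387 ≈ 6.6408e+8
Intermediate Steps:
k = -15041 (k = 2197 - 17238 = -15041)
45893/27387 + k/(1/(-44151)) = 45893/27387 - 15041/(1/(-44151)) = 45893*(1/27387) - 15041/(-1/44151) = 45893/27387 - 15041*(-44151) = 45893/27387 + 664075191 = 18187027301810/27387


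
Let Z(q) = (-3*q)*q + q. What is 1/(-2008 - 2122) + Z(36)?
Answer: -15908761/4130 ≈ -3852.0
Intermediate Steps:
Z(q) = q - 3*q² (Z(q) = -3*q² + q = q - 3*q²)
1/(-2008 - 2122) + Z(36) = 1/(-2008 - 2122) + 36*(1 - 3*36) = 1/(-4130) + 36*(1 - 108) = -1/4130 + 36*(-107) = -1/4130 - 3852 = -15908761/4130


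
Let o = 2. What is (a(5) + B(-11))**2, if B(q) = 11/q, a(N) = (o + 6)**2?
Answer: 3969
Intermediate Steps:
a(N) = 64 (a(N) = (2 + 6)**2 = 8**2 = 64)
(a(5) + B(-11))**2 = (64 + 11/(-11))**2 = (64 + 11*(-1/11))**2 = (64 - 1)**2 = 63**2 = 3969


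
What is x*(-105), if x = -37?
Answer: 3885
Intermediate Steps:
x*(-105) = -37*(-105) = 3885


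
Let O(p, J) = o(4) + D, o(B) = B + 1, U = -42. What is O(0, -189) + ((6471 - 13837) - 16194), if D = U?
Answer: -23597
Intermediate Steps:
o(B) = 1 + B
D = -42
O(p, J) = -37 (O(p, J) = (1 + 4) - 42 = 5 - 42 = -37)
O(0, -189) + ((6471 - 13837) - 16194) = -37 + ((6471 - 13837) - 16194) = -37 + (-7366 - 16194) = -37 - 23560 = -23597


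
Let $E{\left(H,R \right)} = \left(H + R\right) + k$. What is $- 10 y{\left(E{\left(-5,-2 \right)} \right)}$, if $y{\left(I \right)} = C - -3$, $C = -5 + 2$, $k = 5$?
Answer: $0$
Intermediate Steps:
$E{\left(H,R \right)} = 5 + H + R$ ($E{\left(H,R \right)} = \left(H + R\right) + 5 = 5 + H + R$)
$C = -3$
$y{\left(I \right)} = 0$ ($y{\left(I \right)} = -3 - -3 = -3 + 3 = 0$)
$- 10 y{\left(E{\left(-5,-2 \right)} \right)} = \left(-10\right) 0 = 0$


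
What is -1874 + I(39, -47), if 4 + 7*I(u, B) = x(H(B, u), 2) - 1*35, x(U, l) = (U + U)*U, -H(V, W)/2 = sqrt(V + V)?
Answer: -1987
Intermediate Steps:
H(V, W) = -2*sqrt(2)*sqrt(V) (H(V, W) = -2*sqrt(V + V) = -2*sqrt(2)*sqrt(V))
x(U, l) = 2*U**2 (x(U, l) = (2*U)*U = 2*U**2)
I(u, B) = -39/7 + 16*B/7 (I(u, B) = -4/7 + (2*(-2*sqrt(2)*sqrt(B))**2 - 1*35)/7 = -4/7 + (2*(8*B) - 35)/7 = -4/7 + (16*B - 35)/7 = -4/7 + (-35 + 16*B)/7 = -4/7 + (-5 + 16*B/7) = -39/7 + 16*B/7)
-1874 + I(39, -47) = -1874 + (-39/7 + (16/7)*(-47)) = -1874 + (-39/7 - 752/7) = -1874 - 113 = -1987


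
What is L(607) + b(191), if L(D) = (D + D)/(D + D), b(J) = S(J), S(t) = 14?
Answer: 15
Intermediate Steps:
b(J) = 14
L(D) = 1 (L(D) = (2*D)/((2*D)) = (2*D)*(1/(2*D)) = 1)
L(607) + b(191) = 1 + 14 = 15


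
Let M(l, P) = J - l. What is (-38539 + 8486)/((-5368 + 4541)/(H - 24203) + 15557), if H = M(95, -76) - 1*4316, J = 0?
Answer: -859936542/445148825 ≈ -1.9318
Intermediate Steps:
M(l, P) = -l (M(l, P) = 0 - l = -l)
H = -4411 (H = -1*95 - 1*4316 = -95 - 4316 = -4411)
(-38539 + 8486)/((-5368 + 4541)/(H - 24203) + 15557) = (-38539 + 8486)/((-5368 + 4541)/(-4411 - 24203) + 15557) = -30053/(-827/(-28614) + 15557) = -30053/(-827*(-1/28614) + 15557) = -30053/(827/28614 + 15557) = -30053/445148825/28614 = -30053*28614/445148825 = -859936542/445148825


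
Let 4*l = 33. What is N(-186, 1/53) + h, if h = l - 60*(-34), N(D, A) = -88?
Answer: 7841/4 ≈ 1960.3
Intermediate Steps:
l = 33/4 (l = (1/4)*33 = 33/4 ≈ 8.2500)
h = 8193/4 (h = 33/4 - 60*(-34) = 33/4 + 2040 = 8193/4 ≈ 2048.3)
N(-186, 1/53) + h = -88 + 8193/4 = 7841/4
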